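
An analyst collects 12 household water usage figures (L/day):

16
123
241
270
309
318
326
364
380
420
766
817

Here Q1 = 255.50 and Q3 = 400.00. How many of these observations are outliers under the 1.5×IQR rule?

3

IQR = 144.50; fences at 255.50 − 216.75 = 38.75 and 400.00 + 216.75 = 616.75.
Outside the cutoffs: 16, 766, 817.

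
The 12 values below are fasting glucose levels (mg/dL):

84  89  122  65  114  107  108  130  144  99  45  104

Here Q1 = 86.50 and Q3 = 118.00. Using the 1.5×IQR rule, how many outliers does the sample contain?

0

IQR = 31.50; fences at 86.50 − 47.25 = 39.25 and 118.00 + 47.25 = 165.25.
Every value lies within the cutoffs.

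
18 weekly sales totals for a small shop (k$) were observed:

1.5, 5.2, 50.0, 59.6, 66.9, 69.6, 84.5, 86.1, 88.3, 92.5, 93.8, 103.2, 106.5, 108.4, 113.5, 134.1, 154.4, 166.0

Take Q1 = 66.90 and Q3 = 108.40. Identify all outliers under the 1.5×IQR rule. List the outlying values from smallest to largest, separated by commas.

IQR = Q3 − Q1 = 108.40 − 66.90 = 41.50.
Lower fence = Q1 − 1.5·IQR = 66.90 − 62.25 = 4.65.
Upper fence = Q3 + 1.5·IQR = 108.40 + 62.25 = 170.65.
1.5 < 4.65 → outlier.
All remaining values lie within [4.65, 170.65].

1.5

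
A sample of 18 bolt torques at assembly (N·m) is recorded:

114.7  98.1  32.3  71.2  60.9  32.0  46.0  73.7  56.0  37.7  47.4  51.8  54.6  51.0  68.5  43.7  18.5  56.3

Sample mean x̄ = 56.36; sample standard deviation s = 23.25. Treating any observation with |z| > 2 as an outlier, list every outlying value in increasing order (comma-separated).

114.7

Cutoffs at x̄ ± 2s: 56.36 ± 2·23.25 = [9.86, 102.86].
114.7: z = 2.51, |z| > 2 → outlier.
Every other value lies within [9.86, 102.86].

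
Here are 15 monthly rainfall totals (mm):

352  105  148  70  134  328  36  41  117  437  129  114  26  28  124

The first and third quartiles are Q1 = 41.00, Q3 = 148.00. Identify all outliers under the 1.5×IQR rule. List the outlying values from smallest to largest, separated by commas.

328, 352, 437

IQR = Q3 − Q1 = 148.00 − 41.00 = 107.00.
Lower fence = Q1 − 1.5·IQR = 41.00 − 160.50 = -119.50.
Upper fence = Q3 + 1.5·IQR = 148.00 + 160.50 = 308.50.
328 > 308.50 → outlier.
352 > 308.50 → outlier.
437 > 308.50 → outlier.
All remaining values lie within [-119.50, 308.50].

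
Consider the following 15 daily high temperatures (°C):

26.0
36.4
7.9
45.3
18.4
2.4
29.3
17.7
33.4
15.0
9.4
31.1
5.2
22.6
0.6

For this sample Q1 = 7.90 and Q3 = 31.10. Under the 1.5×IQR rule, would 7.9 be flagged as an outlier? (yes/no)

no

IQR = Q3 − Q1 = 31.10 − 7.90 = 23.20.
Lower fence = Q1 − 1.5·IQR = 7.90 − 34.80 = -26.90.
Upper fence = Q3 + 1.5·IQR = 31.10 + 34.80 = 65.90.
7.9 lies within [-26.90, 65.90].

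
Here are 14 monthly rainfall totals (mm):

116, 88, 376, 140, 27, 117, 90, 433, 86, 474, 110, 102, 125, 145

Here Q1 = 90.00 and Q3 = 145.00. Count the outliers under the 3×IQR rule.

3

IQR = 55.00; fences at 90.00 − 165.00 = -75.00 and 145.00 + 165.00 = 310.00.
Outside the cutoffs: 376, 433, 474.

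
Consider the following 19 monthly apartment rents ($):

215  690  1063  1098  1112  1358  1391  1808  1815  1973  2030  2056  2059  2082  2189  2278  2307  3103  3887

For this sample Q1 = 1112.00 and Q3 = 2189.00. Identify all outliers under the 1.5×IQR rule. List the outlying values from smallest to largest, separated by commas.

IQR = Q3 − Q1 = 2189.00 − 1112.00 = 1077.00.
Lower fence = Q1 − 1.5·IQR = 1112.00 − 1615.50 = -503.50.
Upper fence = Q3 + 1.5·IQR = 2189.00 + 1615.50 = 3804.50.
3887 > 3804.50 → outlier.
All remaining values lie within [-503.50, 3804.50].

3887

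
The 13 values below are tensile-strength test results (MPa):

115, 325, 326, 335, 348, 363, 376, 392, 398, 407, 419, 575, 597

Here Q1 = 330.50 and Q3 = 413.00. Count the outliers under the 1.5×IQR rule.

IQR = 82.50; fences at 330.50 − 123.75 = 206.75 and 413.00 + 123.75 = 536.75.
Outside the cutoffs: 115, 575, 597.

3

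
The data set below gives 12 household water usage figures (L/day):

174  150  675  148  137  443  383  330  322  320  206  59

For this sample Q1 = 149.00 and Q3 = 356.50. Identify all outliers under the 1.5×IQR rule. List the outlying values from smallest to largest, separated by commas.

IQR = Q3 − Q1 = 356.50 − 149.00 = 207.50.
Lower fence = Q1 − 1.5·IQR = 149.00 − 311.25 = -162.25.
Upper fence = Q3 + 1.5·IQR = 356.50 + 311.25 = 667.75.
675 > 667.75 → outlier.
All remaining values lie within [-162.25, 667.75].

675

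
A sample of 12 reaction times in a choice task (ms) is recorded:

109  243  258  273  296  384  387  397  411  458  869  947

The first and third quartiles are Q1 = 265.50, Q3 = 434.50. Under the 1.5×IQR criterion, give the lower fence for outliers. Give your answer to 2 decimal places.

12.00

IQR = Q3 − Q1 = 434.50 − 265.50 = 169.00.
Lower fence = Q1 − 1.5·IQR = 265.50 − 253.50 = 12.00.
Upper fence = Q3 + 1.5·IQR = 434.50 + 253.50 = 688.00.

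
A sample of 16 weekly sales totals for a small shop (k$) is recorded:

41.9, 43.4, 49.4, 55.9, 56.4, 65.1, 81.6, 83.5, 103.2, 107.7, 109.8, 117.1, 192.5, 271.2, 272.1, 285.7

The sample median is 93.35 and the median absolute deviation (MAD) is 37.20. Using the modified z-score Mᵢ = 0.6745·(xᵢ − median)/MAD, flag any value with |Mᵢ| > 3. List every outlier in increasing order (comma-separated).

271.2, 272.1, 285.7

|Mᵢ| > 3 ⇔ |xᵢ − 93.35| > 3·37.20/0.6745 = 165.46.
So outliers lie outside [-72.11, 258.81].
271.2: M = 3.22 → outlier.
272.1: M = 3.24 → outlier.
285.7: M = 3.49 → outlier.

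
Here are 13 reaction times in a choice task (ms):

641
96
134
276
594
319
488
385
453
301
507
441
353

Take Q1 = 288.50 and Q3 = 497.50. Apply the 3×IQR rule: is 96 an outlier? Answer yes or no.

no

IQR = Q3 − Q1 = 497.50 − 288.50 = 209.00.
Lower fence = Q1 − 3·IQR = 288.50 − 627.00 = -338.50.
Upper fence = Q3 + 3·IQR = 497.50 + 627.00 = 1124.50.
96 lies within [-338.50, 1124.50].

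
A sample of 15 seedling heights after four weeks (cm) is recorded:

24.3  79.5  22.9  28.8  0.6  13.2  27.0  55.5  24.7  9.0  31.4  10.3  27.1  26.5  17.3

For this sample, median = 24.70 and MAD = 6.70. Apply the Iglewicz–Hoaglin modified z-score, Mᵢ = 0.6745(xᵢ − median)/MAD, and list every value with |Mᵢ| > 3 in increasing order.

|Mᵢ| > 3 ⇔ |xᵢ − 24.70| > 3·6.70/0.6745 = 29.80.
So outliers lie outside [-5.10, 54.50].
55.5: M = 3.10 → outlier.
79.5: M = 5.52 → outlier.

55.5, 79.5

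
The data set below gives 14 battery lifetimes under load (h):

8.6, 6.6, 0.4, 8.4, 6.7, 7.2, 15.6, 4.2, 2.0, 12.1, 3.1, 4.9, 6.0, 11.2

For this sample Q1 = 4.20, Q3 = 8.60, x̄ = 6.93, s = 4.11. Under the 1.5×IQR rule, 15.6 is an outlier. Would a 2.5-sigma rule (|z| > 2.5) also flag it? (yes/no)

no

z = (15.6 − 6.93) / 4.11 = 2.11.
|z| = 2.11 ≤ 2.5.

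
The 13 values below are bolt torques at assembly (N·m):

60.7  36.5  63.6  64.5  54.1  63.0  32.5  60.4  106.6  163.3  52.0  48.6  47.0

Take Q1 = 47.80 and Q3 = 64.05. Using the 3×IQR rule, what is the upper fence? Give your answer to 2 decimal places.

IQR = Q3 − Q1 = 64.05 − 47.80 = 16.25.
Lower fence = Q1 − 3·IQR = 47.80 − 48.75 = -0.95.
Upper fence = Q3 + 3·IQR = 64.05 + 48.75 = 112.80.

112.80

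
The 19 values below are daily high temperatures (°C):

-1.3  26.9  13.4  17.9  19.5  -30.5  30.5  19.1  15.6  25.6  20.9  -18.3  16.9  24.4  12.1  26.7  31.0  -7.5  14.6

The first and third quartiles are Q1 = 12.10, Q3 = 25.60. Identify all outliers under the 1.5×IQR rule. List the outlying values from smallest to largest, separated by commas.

-30.5, -18.3

IQR = Q3 − Q1 = 25.60 − 12.10 = 13.50.
Lower fence = Q1 − 1.5·IQR = 12.10 − 20.25 = -8.15.
Upper fence = Q3 + 1.5·IQR = 25.60 + 20.25 = 45.85.
-30.5 < -8.15 → outlier.
-18.3 < -8.15 → outlier.
All remaining values lie within [-8.15, 45.85].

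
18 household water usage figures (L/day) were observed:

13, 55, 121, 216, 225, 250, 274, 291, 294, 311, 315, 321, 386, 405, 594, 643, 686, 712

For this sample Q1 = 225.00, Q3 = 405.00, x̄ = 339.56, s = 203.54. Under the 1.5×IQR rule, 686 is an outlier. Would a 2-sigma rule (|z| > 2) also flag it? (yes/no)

no

z = (686 − 339.56) / 203.54 = 1.70.
|z| = 1.70 ≤ 2.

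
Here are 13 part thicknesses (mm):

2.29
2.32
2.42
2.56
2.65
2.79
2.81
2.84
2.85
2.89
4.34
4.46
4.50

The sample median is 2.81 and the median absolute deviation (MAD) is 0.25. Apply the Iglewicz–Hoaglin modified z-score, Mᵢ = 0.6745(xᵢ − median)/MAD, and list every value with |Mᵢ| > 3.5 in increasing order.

4.34, 4.46, 4.50

|Mᵢ| > 3.5 ⇔ |xᵢ − 2.81| > 3.5·0.25/0.6745 = 1.30.
So outliers lie outside [1.51, 4.11].
4.34: M = 4.13 → outlier.
4.46: M = 4.45 → outlier.
4.50: M = 4.56 → outlier.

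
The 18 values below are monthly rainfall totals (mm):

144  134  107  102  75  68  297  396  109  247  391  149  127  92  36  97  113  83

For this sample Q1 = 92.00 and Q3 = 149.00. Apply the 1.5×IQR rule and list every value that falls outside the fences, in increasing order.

IQR = Q3 − Q1 = 149.00 − 92.00 = 57.00.
Lower fence = Q1 − 1.5·IQR = 92.00 − 85.50 = 6.50.
Upper fence = Q3 + 1.5·IQR = 149.00 + 85.50 = 234.50.
247 > 234.50 → outlier.
297 > 234.50 → outlier.
391 > 234.50 → outlier.
396 > 234.50 → outlier.
All remaining values lie within [6.50, 234.50].

247, 297, 391, 396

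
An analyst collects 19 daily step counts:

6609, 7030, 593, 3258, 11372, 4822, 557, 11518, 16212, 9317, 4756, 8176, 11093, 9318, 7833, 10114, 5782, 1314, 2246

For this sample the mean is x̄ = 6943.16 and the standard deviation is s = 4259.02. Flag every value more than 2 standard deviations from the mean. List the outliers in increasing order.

16212

Cutoffs at x̄ ± 2s: 6943.16 ± 2·4259.02 = [-1574.88, 15461.20].
16212: z = 2.18, |z| > 2 → outlier.
Every other value lies within [-1574.88, 15461.20].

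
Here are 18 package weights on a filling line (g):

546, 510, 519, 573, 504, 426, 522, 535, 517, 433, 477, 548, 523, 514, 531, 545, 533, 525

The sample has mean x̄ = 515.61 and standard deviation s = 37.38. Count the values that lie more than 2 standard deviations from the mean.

2

Cutoffs: x̄ ± 2s = [440.85, 590.37].
Outside the cutoffs: 426, 433.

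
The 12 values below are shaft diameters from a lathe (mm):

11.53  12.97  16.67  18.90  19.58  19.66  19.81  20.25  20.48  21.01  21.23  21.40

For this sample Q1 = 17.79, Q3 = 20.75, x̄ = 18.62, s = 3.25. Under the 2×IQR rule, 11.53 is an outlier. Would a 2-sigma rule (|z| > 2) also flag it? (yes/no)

yes

z = (11.53 − 18.62) / 3.25 = -2.18.
|z| = 2.18 > 2.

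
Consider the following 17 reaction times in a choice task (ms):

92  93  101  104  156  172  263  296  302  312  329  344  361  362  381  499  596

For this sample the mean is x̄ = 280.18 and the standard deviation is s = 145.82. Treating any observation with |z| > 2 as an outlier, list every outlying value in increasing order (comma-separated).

Cutoffs at x̄ ± 2s: 280.18 ± 2·145.82 = [-11.46, 571.82].
596: z = 2.17, |z| > 2 → outlier.
Every other value lies within [-11.46, 571.82].

596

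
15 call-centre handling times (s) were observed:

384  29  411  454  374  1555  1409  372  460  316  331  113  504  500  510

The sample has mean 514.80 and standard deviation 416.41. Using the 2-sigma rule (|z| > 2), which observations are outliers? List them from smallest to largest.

1409, 1555

Cutoffs at x̄ ± 2s: 514.80 ± 2·416.41 = [-318.02, 1347.62].
1409: z = 2.15, |z| > 2 → outlier.
1555: z = 2.50, |z| > 2 → outlier.
Every other value lies within [-318.02, 1347.62].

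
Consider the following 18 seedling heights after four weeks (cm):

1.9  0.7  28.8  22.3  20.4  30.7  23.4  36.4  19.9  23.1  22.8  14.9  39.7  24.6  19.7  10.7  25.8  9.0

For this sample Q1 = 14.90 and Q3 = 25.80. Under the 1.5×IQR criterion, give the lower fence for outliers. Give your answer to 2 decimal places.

-1.45

IQR = Q3 − Q1 = 25.80 − 14.90 = 10.90.
Lower fence = Q1 − 1.5·IQR = 14.90 − 16.35 = -1.45.
Upper fence = Q3 + 1.5·IQR = 25.80 + 16.35 = 42.15.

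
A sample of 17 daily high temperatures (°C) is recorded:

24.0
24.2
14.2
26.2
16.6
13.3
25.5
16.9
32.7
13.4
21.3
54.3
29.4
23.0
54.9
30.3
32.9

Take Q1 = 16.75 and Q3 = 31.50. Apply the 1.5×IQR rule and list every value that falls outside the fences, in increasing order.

54.3, 54.9

IQR = Q3 − Q1 = 31.50 − 16.75 = 14.75.
Lower fence = Q1 − 1.5·IQR = 16.75 − 22.125 = -5.375.
Upper fence = Q3 + 1.5·IQR = 31.50 + 22.125 = 53.625.
54.3 > 53.625 → outlier.
54.9 > 53.625 → outlier.
All remaining values lie within [-5.375, 53.625].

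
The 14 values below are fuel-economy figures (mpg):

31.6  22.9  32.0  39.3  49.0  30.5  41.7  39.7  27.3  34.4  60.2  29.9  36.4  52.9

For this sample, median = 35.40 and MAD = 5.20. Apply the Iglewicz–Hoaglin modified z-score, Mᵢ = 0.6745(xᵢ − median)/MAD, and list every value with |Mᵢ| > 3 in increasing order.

|Mᵢ| > 3 ⇔ |xᵢ − 35.40| > 3·5.20/0.6745 = 23.13.
So outliers lie outside [12.27, 58.53].
60.2: M = 3.22 → outlier.

60.2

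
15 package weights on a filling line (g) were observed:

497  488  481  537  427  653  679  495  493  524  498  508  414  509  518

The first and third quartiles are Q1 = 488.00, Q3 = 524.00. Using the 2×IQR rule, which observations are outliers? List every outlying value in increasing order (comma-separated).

IQR = Q3 − Q1 = 524.00 − 488.00 = 36.00.
Lower fence = Q1 − 2·IQR = 488.00 − 72.00 = 416.00.
Upper fence = Q3 + 2·IQR = 524.00 + 72.00 = 596.00.
414 < 416.00 → outlier.
653 > 596.00 → outlier.
679 > 596.00 → outlier.
All remaining values lie within [416.00, 596.00].

414, 653, 679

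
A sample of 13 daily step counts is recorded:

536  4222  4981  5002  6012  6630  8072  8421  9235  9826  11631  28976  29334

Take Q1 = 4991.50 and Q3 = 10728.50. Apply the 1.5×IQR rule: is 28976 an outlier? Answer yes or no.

yes

IQR = Q3 − Q1 = 10728.50 − 4991.50 = 5737.00.
Lower fence = Q1 − 1.5·IQR = 4991.50 − 8605.50 = -3614.00.
Upper fence = Q3 + 1.5·IQR = 10728.50 + 8605.50 = 19334.00.
28976 lies above the upper fence.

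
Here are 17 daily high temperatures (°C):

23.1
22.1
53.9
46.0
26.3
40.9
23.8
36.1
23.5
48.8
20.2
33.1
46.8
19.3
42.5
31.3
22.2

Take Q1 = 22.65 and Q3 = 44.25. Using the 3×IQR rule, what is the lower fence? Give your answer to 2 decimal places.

IQR = Q3 − Q1 = 44.25 − 22.65 = 21.60.
Lower fence = Q1 − 3·IQR = 22.65 − 64.80 = -42.15.
Upper fence = Q3 + 3·IQR = 44.25 + 64.80 = 109.05.

-42.15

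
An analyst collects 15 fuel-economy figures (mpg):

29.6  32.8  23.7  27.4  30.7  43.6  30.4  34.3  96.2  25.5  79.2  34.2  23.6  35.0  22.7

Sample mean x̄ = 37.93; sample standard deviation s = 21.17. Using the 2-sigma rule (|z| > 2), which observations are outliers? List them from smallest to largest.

Cutoffs at x̄ ± 2s: 37.93 ± 2·21.17 = [-4.41, 80.27].
96.2: z = 2.75, |z| > 2 → outlier.
Every other value lies within [-4.41, 80.27].

96.2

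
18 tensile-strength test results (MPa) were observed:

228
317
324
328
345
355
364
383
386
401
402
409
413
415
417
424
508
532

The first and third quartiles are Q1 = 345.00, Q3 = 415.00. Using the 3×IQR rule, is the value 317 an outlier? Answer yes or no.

no

IQR = Q3 − Q1 = 415.00 − 345.00 = 70.00.
Lower fence = Q1 − 3·IQR = 345.00 − 210.00 = 135.00.
Upper fence = Q3 + 3·IQR = 415.00 + 210.00 = 625.00.
317 lies within [135.00, 625.00].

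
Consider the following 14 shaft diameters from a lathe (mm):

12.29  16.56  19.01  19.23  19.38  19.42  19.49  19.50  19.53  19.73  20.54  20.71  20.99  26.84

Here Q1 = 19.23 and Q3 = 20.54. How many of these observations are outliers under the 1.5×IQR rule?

IQR = 1.31; fences at 19.23 − 1.965 = 17.265 and 20.54 + 1.965 = 22.505.
Outside the cutoffs: 12.29, 16.56, 26.84.

3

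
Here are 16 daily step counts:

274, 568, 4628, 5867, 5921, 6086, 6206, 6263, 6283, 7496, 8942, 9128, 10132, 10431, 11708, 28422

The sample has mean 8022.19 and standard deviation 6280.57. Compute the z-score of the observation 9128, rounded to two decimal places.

z = (9128 − 8022.19) / 6280.57 = 0.18.

0.18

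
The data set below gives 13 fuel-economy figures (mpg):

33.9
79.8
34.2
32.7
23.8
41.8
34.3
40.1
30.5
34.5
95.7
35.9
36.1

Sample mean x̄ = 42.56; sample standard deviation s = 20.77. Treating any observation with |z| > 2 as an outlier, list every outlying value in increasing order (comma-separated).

95.7

Cutoffs at x̄ ± 2s: 42.56 ± 2·20.77 = [1.02, 84.10].
95.7: z = 2.56, |z| > 2 → outlier.
Every other value lies within [1.02, 84.10].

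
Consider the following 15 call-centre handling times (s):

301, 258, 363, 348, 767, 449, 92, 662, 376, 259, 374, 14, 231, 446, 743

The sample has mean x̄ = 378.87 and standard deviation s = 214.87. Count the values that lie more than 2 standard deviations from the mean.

0

Cutoffs: x̄ ± 2s = [-50.87, 808.61].
Every value lies within the cutoffs.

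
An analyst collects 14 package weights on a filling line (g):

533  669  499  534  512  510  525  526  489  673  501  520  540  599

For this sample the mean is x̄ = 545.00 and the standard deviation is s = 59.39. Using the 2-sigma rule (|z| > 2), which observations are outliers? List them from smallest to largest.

669, 673

Cutoffs at x̄ ± 2s: 545.00 ± 2·59.39 = [426.22, 663.78].
669: z = 2.09, |z| > 2 → outlier.
673: z = 2.16, |z| > 2 → outlier.
Every other value lies within [426.22, 663.78].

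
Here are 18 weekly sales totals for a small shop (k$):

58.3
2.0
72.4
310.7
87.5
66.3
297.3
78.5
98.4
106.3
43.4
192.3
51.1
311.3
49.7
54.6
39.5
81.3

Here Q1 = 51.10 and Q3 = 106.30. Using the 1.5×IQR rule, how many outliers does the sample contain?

4

IQR = 55.20; fences at 51.10 − 82.80 = -31.70 and 106.30 + 82.80 = 189.10.
Outside the cutoffs: 192.3, 297.3, 310.7, 311.3.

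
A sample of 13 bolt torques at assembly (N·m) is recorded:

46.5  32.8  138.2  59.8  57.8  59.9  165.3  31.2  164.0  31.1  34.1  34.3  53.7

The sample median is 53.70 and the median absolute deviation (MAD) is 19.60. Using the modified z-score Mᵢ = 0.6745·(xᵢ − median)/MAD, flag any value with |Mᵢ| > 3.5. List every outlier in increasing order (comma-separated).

164.0, 165.3

|Mᵢ| > 3.5 ⇔ |xᵢ − 53.70| > 3.5·19.60/0.6745 = 101.70.
So outliers lie outside [-48.00, 155.40].
164.0: M = 3.80 → outlier.
165.3: M = 3.84 → outlier.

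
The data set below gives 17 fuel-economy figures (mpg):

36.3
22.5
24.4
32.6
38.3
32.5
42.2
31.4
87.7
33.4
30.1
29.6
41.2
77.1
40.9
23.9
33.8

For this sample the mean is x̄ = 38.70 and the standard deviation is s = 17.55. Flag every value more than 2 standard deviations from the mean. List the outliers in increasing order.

77.1, 87.7

Cutoffs at x̄ ± 2s: 38.70 ± 2·17.55 = [3.60, 73.80].
77.1: z = 2.19, |z| > 2 → outlier.
87.7: z = 2.79, |z| > 2 → outlier.
Every other value lies within [3.60, 73.80].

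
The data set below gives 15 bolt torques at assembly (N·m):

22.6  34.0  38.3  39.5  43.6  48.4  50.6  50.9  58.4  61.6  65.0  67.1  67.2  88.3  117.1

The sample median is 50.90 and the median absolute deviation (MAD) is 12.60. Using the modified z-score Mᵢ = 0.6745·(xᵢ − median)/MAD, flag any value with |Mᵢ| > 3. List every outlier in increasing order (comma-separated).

|Mᵢ| > 3 ⇔ |xᵢ − 50.90| > 3·12.60/0.6745 = 56.04.
So outliers lie outside [-5.14, 106.94].
117.1: M = 3.54 → outlier.

117.1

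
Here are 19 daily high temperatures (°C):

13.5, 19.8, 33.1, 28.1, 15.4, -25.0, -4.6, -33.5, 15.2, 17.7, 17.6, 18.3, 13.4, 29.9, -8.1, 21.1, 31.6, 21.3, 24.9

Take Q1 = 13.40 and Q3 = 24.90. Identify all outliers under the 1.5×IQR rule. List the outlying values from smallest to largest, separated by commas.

IQR = Q3 − Q1 = 24.90 − 13.40 = 11.50.
Lower fence = Q1 − 1.5·IQR = 13.40 − 17.25 = -3.85.
Upper fence = Q3 + 1.5·IQR = 24.90 + 17.25 = 42.15.
-33.5 < -3.85 → outlier.
-25.0 < -3.85 → outlier.
-8.1 < -3.85 → outlier.
-4.6 < -3.85 → outlier.
All remaining values lie within [-3.85, 42.15].

-33.5, -25.0, -8.1, -4.6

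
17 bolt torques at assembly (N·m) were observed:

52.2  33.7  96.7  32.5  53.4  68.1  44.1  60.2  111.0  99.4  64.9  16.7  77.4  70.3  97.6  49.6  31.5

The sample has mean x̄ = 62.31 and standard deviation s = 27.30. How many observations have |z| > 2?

Cutoffs: x̄ ± 2s = [7.71, 116.91].
Every value lies within the cutoffs.

0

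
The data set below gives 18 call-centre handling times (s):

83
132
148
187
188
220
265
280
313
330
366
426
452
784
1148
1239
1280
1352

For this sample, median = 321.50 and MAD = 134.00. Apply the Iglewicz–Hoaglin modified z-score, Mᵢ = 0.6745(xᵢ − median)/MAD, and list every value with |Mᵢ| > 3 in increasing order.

|Mᵢ| > 3 ⇔ |xᵢ − 321.50| > 3·134.00/0.6745 = 596.00.
So outliers lie outside [-274.50, 917.50].
1148: M = 4.16 → outlier.
1239: M = 4.62 → outlier.
1280: M = 4.82 → outlier.
1352: M = 5.19 → outlier.

1148, 1239, 1280, 1352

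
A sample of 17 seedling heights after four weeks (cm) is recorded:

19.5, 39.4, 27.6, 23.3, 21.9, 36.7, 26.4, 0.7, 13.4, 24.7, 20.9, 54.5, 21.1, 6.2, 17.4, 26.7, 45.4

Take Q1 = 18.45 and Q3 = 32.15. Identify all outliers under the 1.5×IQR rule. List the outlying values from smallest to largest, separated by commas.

54.5

IQR = Q3 − Q1 = 32.15 − 18.45 = 13.70.
Lower fence = Q1 − 1.5·IQR = 18.45 − 20.55 = -2.10.
Upper fence = Q3 + 1.5·IQR = 32.15 + 20.55 = 52.70.
54.5 > 52.70 → outlier.
All remaining values lie within [-2.10, 52.70].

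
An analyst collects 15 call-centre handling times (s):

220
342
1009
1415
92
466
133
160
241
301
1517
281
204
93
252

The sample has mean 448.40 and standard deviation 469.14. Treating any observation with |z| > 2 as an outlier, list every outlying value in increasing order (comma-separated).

Cutoffs at x̄ ± 2s: 448.40 ± 2·469.14 = [-489.88, 1386.68].
1415: z = 2.06, |z| > 2 → outlier.
1517: z = 2.28, |z| > 2 → outlier.
Every other value lies within [-489.88, 1386.68].

1415, 1517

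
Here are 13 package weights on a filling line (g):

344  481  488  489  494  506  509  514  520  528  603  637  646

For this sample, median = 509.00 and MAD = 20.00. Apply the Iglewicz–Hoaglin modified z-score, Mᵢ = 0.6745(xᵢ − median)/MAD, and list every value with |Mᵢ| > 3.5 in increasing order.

344, 637, 646

|Mᵢ| > 3.5 ⇔ |xᵢ − 509.00| > 3.5·20.00/0.6745 = 103.78.
So outliers lie outside [405.22, 612.78].
344: M = -5.56 → outlier.
637: M = 4.32 → outlier.
646: M = 4.62 → outlier.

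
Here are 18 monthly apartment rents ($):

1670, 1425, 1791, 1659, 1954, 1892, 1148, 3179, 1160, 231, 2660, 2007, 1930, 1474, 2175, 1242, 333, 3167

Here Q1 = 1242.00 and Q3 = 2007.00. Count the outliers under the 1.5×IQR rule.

IQR = 765.00; fences at 1242.00 − 1147.50 = 94.50 and 2007.00 + 1147.50 = 3154.50.
Outside the cutoffs: 3167, 3179.

2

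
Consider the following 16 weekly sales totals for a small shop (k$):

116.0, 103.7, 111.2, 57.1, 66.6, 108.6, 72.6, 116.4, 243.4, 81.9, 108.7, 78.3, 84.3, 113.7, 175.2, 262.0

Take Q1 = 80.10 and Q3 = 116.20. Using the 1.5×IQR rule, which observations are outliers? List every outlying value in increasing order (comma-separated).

IQR = Q3 − Q1 = 116.20 − 80.10 = 36.10.
Lower fence = Q1 − 1.5·IQR = 80.10 − 54.15 = 25.95.
Upper fence = Q3 + 1.5·IQR = 116.20 + 54.15 = 170.35.
175.2 > 170.35 → outlier.
243.4 > 170.35 → outlier.
262.0 > 170.35 → outlier.
All remaining values lie within [25.95, 170.35].

175.2, 243.4, 262.0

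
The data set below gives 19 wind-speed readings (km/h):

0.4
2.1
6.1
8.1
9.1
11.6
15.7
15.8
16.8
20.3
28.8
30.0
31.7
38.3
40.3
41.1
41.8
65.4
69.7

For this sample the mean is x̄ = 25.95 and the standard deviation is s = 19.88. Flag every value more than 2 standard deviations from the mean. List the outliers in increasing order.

Cutoffs at x̄ ± 2s: 25.95 ± 2·19.88 = [-13.81, 65.71].
69.7: z = 2.20, |z| > 2 → outlier.
Every other value lies within [-13.81, 65.71].

69.7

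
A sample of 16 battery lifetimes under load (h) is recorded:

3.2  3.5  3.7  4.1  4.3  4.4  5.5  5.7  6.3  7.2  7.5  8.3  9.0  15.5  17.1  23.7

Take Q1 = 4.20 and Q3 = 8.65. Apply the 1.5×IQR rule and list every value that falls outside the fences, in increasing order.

15.5, 17.1, 23.7

IQR = Q3 − Q1 = 8.65 − 4.20 = 4.45.
Lower fence = Q1 − 1.5·IQR = 4.20 − 6.675 = -2.475.
Upper fence = Q3 + 1.5·IQR = 8.65 + 6.675 = 15.325.
15.5 > 15.325 → outlier.
17.1 > 15.325 → outlier.
23.7 > 15.325 → outlier.
All remaining values lie within [-2.475, 15.325].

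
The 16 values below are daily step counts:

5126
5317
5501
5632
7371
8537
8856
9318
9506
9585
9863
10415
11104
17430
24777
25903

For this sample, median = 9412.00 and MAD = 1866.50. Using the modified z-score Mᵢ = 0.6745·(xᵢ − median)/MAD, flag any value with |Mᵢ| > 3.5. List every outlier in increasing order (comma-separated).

|Mᵢ| > 3.5 ⇔ |xᵢ − 9412.00| > 3.5·1866.50/0.6745 = 9685.32.
So outliers lie outside [-273.32, 19097.32].
24777: M = 5.55 → outlier.
25903: M = 5.96 → outlier.

24777, 25903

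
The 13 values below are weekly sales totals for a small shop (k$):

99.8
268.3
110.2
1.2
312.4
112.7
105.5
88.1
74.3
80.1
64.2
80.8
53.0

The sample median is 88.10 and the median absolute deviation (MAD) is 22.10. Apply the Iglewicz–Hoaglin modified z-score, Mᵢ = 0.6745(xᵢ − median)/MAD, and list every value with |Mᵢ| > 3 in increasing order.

268.3, 312.4

|Mᵢ| > 3 ⇔ |xᵢ − 88.10| > 3·22.10/0.6745 = 98.30.
So outliers lie outside [-10.20, 186.40].
268.3: M = 5.50 → outlier.
312.4: M = 6.85 → outlier.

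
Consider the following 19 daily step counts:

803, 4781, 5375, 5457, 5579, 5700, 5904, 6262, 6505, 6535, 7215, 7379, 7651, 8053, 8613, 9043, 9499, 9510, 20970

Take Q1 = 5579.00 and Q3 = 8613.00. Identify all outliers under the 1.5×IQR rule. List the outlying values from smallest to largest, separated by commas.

803, 20970

IQR = Q3 − Q1 = 8613.00 − 5579.00 = 3034.00.
Lower fence = Q1 − 1.5·IQR = 5579.00 − 4551.00 = 1028.00.
Upper fence = Q3 + 1.5·IQR = 8613.00 + 4551.00 = 13164.00.
803 < 1028.00 → outlier.
20970 > 13164.00 → outlier.
All remaining values lie within [1028.00, 13164.00].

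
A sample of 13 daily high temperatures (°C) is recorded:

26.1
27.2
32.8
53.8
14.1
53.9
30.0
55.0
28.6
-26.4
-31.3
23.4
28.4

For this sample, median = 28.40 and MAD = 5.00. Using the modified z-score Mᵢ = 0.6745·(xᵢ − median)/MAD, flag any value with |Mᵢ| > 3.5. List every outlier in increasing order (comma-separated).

-31.3, -26.4, 55.0

|Mᵢ| > 3.5 ⇔ |xᵢ − 28.40| > 3.5·5.00/0.6745 = 25.95.
So outliers lie outside [2.45, 54.35].
-31.3: M = -8.05 → outlier.
-26.4: M = -7.39 → outlier.
55.0: M = 3.59 → outlier.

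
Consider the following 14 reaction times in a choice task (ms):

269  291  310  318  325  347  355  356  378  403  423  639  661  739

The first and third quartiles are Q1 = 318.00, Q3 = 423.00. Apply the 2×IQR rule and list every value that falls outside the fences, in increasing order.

639, 661, 739

IQR = Q3 − Q1 = 423.00 − 318.00 = 105.00.
Lower fence = Q1 − 2·IQR = 318.00 − 210.00 = 108.00.
Upper fence = Q3 + 2·IQR = 423.00 + 210.00 = 633.00.
639 > 633.00 → outlier.
661 > 633.00 → outlier.
739 > 633.00 → outlier.
All remaining values lie within [108.00, 633.00].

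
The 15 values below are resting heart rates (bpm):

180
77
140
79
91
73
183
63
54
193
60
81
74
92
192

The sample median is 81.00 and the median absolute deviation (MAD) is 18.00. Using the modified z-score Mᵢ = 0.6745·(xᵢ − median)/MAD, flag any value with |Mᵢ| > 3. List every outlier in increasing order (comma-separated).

180, 183, 192, 193

|Mᵢ| > 3 ⇔ |xᵢ − 81.00| > 3·18.00/0.6745 = 80.06.
So outliers lie outside [0.94, 161.06].
180: M = 3.71 → outlier.
183: M = 3.82 → outlier.
192: M = 4.16 → outlier.
193: M = 4.20 → outlier.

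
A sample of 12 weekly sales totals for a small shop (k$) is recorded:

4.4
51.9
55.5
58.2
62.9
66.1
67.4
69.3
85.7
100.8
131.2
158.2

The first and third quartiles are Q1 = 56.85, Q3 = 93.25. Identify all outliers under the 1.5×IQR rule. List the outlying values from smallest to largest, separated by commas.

IQR = Q3 − Q1 = 93.25 − 56.85 = 36.40.
Lower fence = Q1 − 1.5·IQR = 56.85 − 54.60 = 2.25.
Upper fence = Q3 + 1.5·IQR = 93.25 + 54.60 = 147.85.
158.2 > 147.85 → outlier.
All remaining values lie within [2.25, 147.85].

158.2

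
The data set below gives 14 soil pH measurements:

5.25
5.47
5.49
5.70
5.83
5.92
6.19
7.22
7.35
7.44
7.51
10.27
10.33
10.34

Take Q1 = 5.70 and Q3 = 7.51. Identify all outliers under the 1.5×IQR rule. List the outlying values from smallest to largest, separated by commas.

10.27, 10.33, 10.34

IQR = Q3 − Q1 = 7.51 − 5.70 = 1.81.
Lower fence = Q1 − 1.5·IQR = 5.70 − 2.715 = 2.985.
Upper fence = Q3 + 1.5·IQR = 7.51 + 2.715 = 10.225.
10.27 > 10.225 → outlier.
10.33 > 10.225 → outlier.
10.34 > 10.225 → outlier.
All remaining values lie within [2.985, 10.225].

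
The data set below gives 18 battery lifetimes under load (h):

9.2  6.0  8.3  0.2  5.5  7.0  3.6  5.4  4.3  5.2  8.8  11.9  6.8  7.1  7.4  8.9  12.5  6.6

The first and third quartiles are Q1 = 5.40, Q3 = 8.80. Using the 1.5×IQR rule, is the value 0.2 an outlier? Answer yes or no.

IQR = Q3 − Q1 = 8.80 − 5.40 = 3.40.
Lower fence = Q1 − 1.5·IQR = 5.40 − 5.10 = 0.30.
Upper fence = Q3 + 1.5·IQR = 8.80 + 5.10 = 13.90.
0.2 lies below the lower fence.

yes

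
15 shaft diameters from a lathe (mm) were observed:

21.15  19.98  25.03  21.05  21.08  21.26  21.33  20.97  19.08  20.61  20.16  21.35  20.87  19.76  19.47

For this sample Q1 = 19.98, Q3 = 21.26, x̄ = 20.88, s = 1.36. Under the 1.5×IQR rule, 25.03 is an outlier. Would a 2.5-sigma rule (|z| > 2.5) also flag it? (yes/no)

z = (25.03 − 20.88) / 1.36 = 3.05.
|z| = 3.05 > 2.5.

yes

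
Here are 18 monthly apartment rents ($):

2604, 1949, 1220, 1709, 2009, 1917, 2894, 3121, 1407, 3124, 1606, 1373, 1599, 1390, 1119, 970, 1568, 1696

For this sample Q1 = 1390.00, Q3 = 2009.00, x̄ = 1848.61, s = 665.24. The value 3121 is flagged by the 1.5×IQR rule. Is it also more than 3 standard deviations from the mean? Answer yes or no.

no

z = (3121 − 1848.61) / 665.24 = 1.91.
|z| = 1.91 ≤ 3.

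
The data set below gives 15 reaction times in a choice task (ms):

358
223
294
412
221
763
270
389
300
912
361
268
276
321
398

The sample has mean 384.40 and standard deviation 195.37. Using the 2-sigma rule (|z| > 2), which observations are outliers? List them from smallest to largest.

Cutoffs at x̄ ± 2s: 384.40 ± 2·195.37 = [-6.34, 775.14].
912: z = 2.70, |z| > 2 → outlier.
Every other value lies within [-6.34, 775.14].

912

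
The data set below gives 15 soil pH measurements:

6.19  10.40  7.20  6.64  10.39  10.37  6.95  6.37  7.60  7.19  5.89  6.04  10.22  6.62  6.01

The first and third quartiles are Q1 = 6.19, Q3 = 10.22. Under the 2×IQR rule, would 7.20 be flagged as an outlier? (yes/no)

IQR = Q3 − Q1 = 10.22 − 6.19 = 4.03.
Lower fence = Q1 − 2·IQR = 6.19 − 8.06 = -1.87.
Upper fence = Q3 + 2·IQR = 10.22 + 8.06 = 18.28.
7.20 lies within [-1.87, 18.28].

no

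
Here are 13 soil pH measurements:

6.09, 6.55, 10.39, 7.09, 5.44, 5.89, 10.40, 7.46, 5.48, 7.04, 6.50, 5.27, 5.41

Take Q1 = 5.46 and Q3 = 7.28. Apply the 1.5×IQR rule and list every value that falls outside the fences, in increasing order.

IQR = Q3 − Q1 = 7.28 − 5.46 = 1.82.
Lower fence = Q1 − 1.5·IQR = 5.46 − 2.73 = 2.73.
Upper fence = Q3 + 1.5·IQR = 7.28 + 2.73 = 10.01.
10.39 > 10.01 → outlier.
10.40 > 10.01 → outlier.
All remaining values lie within [2.73, 10.01].

10.39, 10.40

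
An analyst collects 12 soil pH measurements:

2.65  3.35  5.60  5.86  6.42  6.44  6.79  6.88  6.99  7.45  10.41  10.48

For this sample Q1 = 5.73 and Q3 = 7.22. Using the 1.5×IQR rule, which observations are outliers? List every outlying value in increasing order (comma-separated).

2.65, 3.35, 10.41, 10.48

IQR = Q3 − Q1 = 7.22 − 5.73 = 1.49.
Lower fence = Q1 − 1.5·IQR = 5.73 − 2.235 = 3.495.
Upper fence = Q3 + 1.5·IQR = 7.22 + 2.235 = 9.455.
2.65 < 3.495 → outlier.
3.35 < 3.495 → outlier.
10.41 > 9.455 → outlier.
10.48 > 9.455 → outlier.
All remaining values lie within [3.495, 9.455].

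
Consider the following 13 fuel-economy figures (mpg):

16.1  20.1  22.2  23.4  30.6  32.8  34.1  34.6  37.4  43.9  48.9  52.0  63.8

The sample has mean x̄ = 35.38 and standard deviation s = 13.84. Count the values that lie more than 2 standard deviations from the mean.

Cutoffs: x̄ ± 2s = [7.70, 63.06].
Outside the cutoffs: 63.8.

1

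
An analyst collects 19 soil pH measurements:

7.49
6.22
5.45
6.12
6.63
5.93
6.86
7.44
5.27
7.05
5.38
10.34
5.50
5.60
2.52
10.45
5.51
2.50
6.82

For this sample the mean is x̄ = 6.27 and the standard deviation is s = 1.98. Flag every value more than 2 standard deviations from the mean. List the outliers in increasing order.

10.34, 10.45

Cutoffs at x̄ ± 2s: 6.27 ± 2·1.98 = [2.31, 10.23].
10.34: z = 2.06, |z| > 2 → outlier.
10.45: z = 2.11, |z| > 2 → outlier.
Every other value lies within [2.31, 10.23].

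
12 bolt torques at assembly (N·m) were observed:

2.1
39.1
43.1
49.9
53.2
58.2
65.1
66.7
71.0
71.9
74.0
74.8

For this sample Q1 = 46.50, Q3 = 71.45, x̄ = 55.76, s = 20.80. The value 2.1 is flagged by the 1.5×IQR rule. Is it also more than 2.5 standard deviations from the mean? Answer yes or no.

yes

z = (2.1 − 55.76) / 20.80 = -2.58.
|z| = 2.58 > 2.5.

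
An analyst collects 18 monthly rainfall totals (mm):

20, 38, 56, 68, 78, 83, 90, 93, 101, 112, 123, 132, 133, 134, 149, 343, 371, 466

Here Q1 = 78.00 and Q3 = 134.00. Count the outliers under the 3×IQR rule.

IQR = 56.00; fences at 78.00 − 168.00 = -90.00 and 134.00 + 168.00 = 302.00.
Outside the cutoffs: 343, 371, 466.

3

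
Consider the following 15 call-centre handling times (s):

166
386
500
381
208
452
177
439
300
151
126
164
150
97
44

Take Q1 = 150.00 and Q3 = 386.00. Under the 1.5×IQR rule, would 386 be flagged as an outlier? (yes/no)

IQR = Q3 − Q1 = 386.00 − 150.00 = 236.00.
Lower fence = Q1 − 1.5·IQR = 150.00 − 354.00 = -204.00.
Upper fence = Q3 + 1.5·IQR = 386.00 + 354.00 = 740.00.
386 lies within [-204.00, 740.00].

no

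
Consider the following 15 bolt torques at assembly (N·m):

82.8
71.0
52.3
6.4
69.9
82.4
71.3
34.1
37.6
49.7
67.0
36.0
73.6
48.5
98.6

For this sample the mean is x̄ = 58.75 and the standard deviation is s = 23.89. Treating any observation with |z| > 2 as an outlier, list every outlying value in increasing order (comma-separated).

Cutoffs at x̄ ± 2s: 58.75 ± 2·23.89 = [10.97, 106.53].
6.4: z = -2.19, |z| > 2 → outlier.
Every other value lies within [10.97, 106.53].

6.4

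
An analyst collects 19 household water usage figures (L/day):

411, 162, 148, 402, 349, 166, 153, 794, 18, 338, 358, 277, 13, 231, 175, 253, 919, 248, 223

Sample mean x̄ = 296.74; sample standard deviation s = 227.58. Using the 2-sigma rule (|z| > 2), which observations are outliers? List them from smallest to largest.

Cutoffs at x̄ ± 2s: 296.74 ± 2·227.58 = [-158.42, 751.90].
794: z = 2.18, |z| > 2 → outlier.
919: z = 2.73, |z| > 2 → outlier.
Every other value lies within [-158.42, 751.90].

794, 919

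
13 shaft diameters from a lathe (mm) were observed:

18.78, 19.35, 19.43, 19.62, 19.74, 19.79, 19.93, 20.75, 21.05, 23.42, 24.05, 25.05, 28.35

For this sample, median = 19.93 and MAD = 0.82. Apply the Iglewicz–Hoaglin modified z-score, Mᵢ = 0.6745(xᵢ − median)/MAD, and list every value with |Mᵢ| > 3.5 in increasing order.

25.05, 28.35

|Mᵢ| > 3.5 ⇔ |xᵢ − 19.93| > 3.5·0.82/0.6745 = 4.26.
So outliers lie outside [15.67, 24.19].
25.05: M = 4.21 → outlier.
28.35: M = 6.93 → outlier.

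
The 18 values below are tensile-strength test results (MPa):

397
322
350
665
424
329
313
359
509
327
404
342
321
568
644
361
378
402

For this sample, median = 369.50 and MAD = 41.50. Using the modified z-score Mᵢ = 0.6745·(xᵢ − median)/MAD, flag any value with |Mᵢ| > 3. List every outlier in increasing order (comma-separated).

|Mᵢ| > 3 ⇔ |xᵢ − 369.50| > 3·41.50/0.6745 = 184.58.
So outliers lie outside [184.92, 554.08].
568: M = 3.23 → outlier.
644: M = 4.46 → outlier.
665: M = 4.80 → outlier.

568, 644, 665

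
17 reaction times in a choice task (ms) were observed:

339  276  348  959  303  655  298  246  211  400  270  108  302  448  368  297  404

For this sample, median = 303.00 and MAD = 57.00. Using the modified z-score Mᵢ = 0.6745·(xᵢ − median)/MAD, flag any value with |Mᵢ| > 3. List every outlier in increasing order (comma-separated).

655, 959

|Mᵢ| > 3 ⇔ |xᵢ − 303.00| > 3·57.00/0.6745 = 253.52.
So outliers lie outside [49.48, 556.52].
655: M = 4.17 → outlier.
959: M = 7.76 → outlier.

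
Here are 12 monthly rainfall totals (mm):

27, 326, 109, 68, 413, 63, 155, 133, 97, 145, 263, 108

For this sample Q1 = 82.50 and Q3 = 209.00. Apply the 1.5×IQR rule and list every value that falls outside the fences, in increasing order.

IQR = Q3 − Q1 = 209.00 − 82.50 = 126.50.
Lower fence = Q1 − 1.5·IQR = 82.50 − 189.75 = -107.25.
Upper fence = Q3 + 1.5·IQR = 209.00 + 189.75 = 398.75.
413 > 398.75 → outlier.
All remaining values lie within [-107.25, 398.75].

413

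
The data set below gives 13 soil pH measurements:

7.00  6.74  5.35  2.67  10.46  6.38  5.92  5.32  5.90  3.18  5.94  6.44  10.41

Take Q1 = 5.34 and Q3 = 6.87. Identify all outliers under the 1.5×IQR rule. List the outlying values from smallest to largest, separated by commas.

2.67, 10.41, 10.46

IQR = Q3 − Q1 = 6.87 − 5.34 = 1.53.
Lower fence = Q1 − 1.5·IQR = 5.34 − 2.295 = 3.045.
Upper fence = Q3 + 1.5·IQR = 6.87 + 2.295 = 9.165.
2.67 < 3.045 → outlier.
10.41 > 9.165 → outlier.
10.46 > 9.165 → outlier.
All remaining values lie within [3.045, 9.165].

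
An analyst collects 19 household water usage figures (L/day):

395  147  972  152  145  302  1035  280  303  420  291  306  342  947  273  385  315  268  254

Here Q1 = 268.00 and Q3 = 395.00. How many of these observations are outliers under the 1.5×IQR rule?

IQR = 127.00; fences at 268.00 − 190.50 = 77.50 and 395.00 + 190.50 = 585.50.
Outside the cutoffs: 947, 972, 1035.

3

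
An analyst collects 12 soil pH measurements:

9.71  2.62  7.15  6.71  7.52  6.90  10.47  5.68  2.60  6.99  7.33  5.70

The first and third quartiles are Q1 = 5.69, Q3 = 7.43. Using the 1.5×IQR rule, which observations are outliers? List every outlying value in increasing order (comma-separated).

IQR = Q3 − Q1 = 7.43 − 5.69 = 1.74.
Lower fence = Q1 − 1.5·IQR = 5.69 − 2.61 = 3.08.
Upper fence = Q3 + 1.5·IQR = 7.43 + 2.61 = 10.04.
2.60 < 3.08 → outlier.
2.62 < 3.08 → outlier.
10.47 > 10.04 → outlier.
All remaining values lie within [3.08, 10.04].

2.60, 2.62, 10.47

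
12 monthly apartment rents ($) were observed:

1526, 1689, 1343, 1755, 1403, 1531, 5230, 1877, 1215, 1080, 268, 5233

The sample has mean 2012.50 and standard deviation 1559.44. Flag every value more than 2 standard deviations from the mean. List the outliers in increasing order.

5230, 5233

Cutoffs at x̄ ± 2s: 2012.50 ± 2·1559.44 = [-1106.38, 5131.38].
5230: z = 2.06, |z| > 2 → outlier.
5233: z = 2.07, |z| > 2 → outlier.
Every other value lies within [-1106.38, 5131.38].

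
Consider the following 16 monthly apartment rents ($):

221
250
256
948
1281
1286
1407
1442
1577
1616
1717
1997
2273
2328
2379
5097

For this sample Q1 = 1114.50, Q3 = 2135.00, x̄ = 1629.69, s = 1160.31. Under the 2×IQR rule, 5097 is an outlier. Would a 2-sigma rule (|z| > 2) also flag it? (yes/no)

z = (5097 − 1629.69) / 1160.31 = 2.99.
|z| = 2.99 > 2.

yes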